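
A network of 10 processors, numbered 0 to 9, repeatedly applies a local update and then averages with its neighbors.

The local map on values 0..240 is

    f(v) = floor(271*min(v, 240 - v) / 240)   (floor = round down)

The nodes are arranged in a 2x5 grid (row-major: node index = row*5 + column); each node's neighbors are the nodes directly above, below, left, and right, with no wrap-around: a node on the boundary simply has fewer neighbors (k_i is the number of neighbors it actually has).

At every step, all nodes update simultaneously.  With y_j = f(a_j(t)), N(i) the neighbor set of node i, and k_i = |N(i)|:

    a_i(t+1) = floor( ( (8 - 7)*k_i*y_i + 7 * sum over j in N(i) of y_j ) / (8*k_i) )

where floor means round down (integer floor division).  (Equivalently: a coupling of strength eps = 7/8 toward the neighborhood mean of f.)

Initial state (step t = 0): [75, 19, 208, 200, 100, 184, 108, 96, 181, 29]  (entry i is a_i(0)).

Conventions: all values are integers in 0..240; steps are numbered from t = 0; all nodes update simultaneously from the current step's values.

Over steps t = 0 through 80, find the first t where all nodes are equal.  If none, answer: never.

Answer: 15
Key observation: Synchronization is absorbing here: once all nodes are equal they stay equal, and step 15 is the first all-equal step.

Derivation:
t=0: [75, 19, 208, 200, 100, 184, 108, 96, 181, 29]  (not all equal)
t=1: [47, 72, 55, 68, 47, 97, 71, 78, 62, 81]  (not all equal)
t=2: [89, 67, 79, 63, 79, 71, 91, 72, 83, 65]  (not all equal)
t=3: [80, 94, 77, 87, 74, 98, 81, 92, 77, 88]  (not all equal)
t=4: [105, 91, 100, 86, 96, 92, 104, 89, 98, 86]  (not all equal)
t=5: [104, 113, 101, 108, 98, 115, 103, 111, 99, 107]  (not all equal)
t=6: [126, 117, 123, 112, 119, 118, 125, 115, 120, 111]  (not all equal)
t=7: [131, 129, 129, 132, 126, 129, 131, 131, 127, 133]  (not all equal)
t=8: [124, 123, 123, 125, 121, 123, 124, 124, 122, 126]  (not all equal)
t=9: [131, 130, 130, 132, 129, 130, 131, 131, 129, 132]  (not all equal)
t=10: [123, 123, 122, 124, 121, 123, 123, 123, 122, 124]  (not all equal)
t=11: [132, 132, 131, 132, 130, 132, 132, 132, 130, 133]  (not all equal)
t=12: [121, 121, 121, 123, 120, 121, 121, 122, 121, 123]  (not all equal)
t=13: [134, 134, 133, 134, 132, 134, 133, 133, 132, 134]  (not all equal)
t=14: [119, 119, 119, 120, 119, 119, 119, 120, 119, 120]  (not all equal)
t=15: [134, 134, 134, 134, 134, 134, 134, 134, 134, 134]  (all equal)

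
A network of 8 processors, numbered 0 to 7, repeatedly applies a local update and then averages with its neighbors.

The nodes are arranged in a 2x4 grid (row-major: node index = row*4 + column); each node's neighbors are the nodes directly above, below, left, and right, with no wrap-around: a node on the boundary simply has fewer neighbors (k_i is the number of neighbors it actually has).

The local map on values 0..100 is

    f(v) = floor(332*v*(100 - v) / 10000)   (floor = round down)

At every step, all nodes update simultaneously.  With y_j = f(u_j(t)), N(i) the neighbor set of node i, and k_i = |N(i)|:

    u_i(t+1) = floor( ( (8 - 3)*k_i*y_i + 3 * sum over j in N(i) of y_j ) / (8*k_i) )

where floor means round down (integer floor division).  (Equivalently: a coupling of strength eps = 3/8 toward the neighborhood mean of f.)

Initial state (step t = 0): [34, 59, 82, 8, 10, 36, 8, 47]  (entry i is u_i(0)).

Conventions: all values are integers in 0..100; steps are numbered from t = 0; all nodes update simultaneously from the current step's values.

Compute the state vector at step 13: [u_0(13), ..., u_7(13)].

Simulating step by step:
t=0: [34, 59, 82, 8, 10, 36, 8, 47]
t=1: [66, 74, 46, 39, 46, 64, 40, 60]
t=2: [73, 68, 78, 78, 79, 75, 79, 78]
t=3: [64, 67, 57, 56, 58, 61, 56, 55]
t=4: [76, 75, 80, 81, 78, 78, 80, 81]
t=5: [59, 59, 53, 51, 56, 56, 53, 51]
t=6: [80, 80, 81, 82, 80, 81, 81, 82]
t=7: [53, 52, 51, 49, 52, 51, 50, 49]
t=8: [82, 82, 82, 82, 82, 82, 82, 82]
t=9: [49, 49, 49, 49, 49, 49, 49, 49]
t=10: [82, 82, 82, 82, 82, 82, 82, 82]
t=11: [49, 49, 49, 49, 49, 49, 49, 49]
t=12: [82, 82, 82, 82, 82, 82, 82, 82]
t=13: [49, 49, 49, 49, 49, 49, 49, 49]

Answer: [49, 49, 49, 49, 49, 49, 49, 49]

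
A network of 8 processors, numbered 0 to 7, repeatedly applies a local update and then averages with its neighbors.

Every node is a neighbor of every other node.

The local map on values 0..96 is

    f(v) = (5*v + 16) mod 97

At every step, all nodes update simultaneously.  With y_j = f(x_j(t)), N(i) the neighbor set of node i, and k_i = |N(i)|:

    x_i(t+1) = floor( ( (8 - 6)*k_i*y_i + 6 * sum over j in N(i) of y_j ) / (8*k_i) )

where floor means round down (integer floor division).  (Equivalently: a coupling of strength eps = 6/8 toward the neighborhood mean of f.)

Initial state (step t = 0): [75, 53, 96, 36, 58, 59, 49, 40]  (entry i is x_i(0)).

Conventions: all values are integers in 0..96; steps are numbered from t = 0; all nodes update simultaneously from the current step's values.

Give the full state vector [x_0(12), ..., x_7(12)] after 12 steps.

Simulating step by step:
t=0: [75, 53, 96, 36, 58, 59, 49, 40]
t=1: [24, 36, 25, 24, 26, 27, 33, 27]
t=2: [44, 39, 45, 44, 46, 46, 51, 46]
t=3: [46, 43, 47, 46, 48, 48, 51, 48]
t=4: [56, 54, 57, 56, 58, 58, 60, 58]
t=5: [20, 32, 20, 20, 21, 21, 23, 21]
t=6: [28, 37, 28, 28, 29, 29, 30, 29]
t=7: [56, 48, 56, 56, 56, 56, 57, 56]
t=8: [11, 19, 11, 11, 11, 11, 12, 11]
t=9: [65, 57, 65, 65, 65, 65, 66, 65]
t=10: [46, 40, 46, 46, 46, 46, 46, 46]
t=11: [48, 44, 48, 48, 48, 48, 48, 48]
t=12: [59, 57, 59, 59, 59, 59, 59, 59]

Answer: [59, 57, 59, 59, 59, 59, 59, 59]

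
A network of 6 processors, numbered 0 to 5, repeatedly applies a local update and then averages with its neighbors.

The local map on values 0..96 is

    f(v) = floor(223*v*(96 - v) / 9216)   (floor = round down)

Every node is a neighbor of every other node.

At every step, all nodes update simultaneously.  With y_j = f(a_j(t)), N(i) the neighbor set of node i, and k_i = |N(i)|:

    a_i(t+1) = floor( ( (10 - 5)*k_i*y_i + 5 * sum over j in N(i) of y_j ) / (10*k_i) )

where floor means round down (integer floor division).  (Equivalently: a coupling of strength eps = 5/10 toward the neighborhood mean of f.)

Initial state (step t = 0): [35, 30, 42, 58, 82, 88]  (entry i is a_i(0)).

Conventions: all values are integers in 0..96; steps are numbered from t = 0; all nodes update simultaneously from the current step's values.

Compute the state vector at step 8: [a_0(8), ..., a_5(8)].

Simulating step by step:
t=0: [35, 30, 42, 58, 82, 88]
t=1: [45, 43, 46, 46, 35, 31]
t=2: [53, 53, 53, 53, 52, 51]
t=3: [55, 55, 55, 55, 55, 55]
t=4: [54, 54, 54, 54, 54, 54]
t=5: [54, 54, 54, 54, 54, 54]
t=6: [54, 54, 54, 54, 54, 54]
t=7: [54, 54, 54, 54, 54, 54]
t=8: [54, 54, 54, 54, 54, 54]

Answer: [54, 54, 54, 54, 54, 54]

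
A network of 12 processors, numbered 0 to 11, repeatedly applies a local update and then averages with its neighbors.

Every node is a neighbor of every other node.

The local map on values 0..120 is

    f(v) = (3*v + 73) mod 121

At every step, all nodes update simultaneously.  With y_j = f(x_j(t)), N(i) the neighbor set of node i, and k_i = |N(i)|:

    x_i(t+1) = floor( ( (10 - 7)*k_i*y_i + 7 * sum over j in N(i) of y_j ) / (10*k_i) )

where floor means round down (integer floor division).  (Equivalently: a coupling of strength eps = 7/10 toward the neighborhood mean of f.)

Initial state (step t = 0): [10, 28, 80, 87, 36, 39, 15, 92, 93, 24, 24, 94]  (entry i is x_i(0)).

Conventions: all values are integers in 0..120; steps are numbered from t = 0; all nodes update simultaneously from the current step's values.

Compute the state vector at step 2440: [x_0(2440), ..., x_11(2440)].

Answer: [35, 35, 34, 35, 34, 34, 35, 35, 35, 35, 35, 35]
Key observation: The state at step 14, [28, 28, 27, 28, 27, 27, 28, 28, 28, 28, 28, 28], reappears at step 19: the system is in a cycle of period 5 from step 14 on.  Therefore the state at step 2440 equals the state at step 14 + ((2440 - 14) mod 5) = 15, which is [35, 35, 34, 35, 34, 34, 35, 35, 35, 35, 35, 35].

Derivation:
t=0: [10, 28, 80, 87, 36, 39, 15, 92, 93, 24, 24, 94]
t=1: [83, 67, 75, 80, 73, 75, 86, 84, 84, 64, 64, 85]
t=2: [65, 54, 59, 63, 58, 59, 67, 66, 66, 52, 52, 66]
t=3: [38, 59, 34, 37, 34, 34, 40, 39, 39, 58, 58, 39]
t=4: [53, 39, 50, 52, 50, 50, 54, 53, 53, 38, 38, 53]
t=5: [100, 90, 98, 100, 98, 98, 101, 100, 100, 90, 90, 100]
t=6: [26, 47, 25, 26, 25, 25, 27, 26, 26, 47, 47, 26]
t=7: [41, 56, 40, 41, 40, 40, 42, 41, 41, 56, 56, 41]
t=8: [83, 93, 82, 83, 82, 82, 83, 83, 83, 93, 93, 83]
t=9: [85, 92, 84, 85, 84, 84, 85, 85, 85, 92, 92, 85]
t=10: [89, 94, 88, 89, 88, 88, 89, 89, 89, 94, 94, 89]
t=11: [100, 103, 99, 100, 99, 99, 100, 100, 100, 103, 103, 100]
t=12: [11, 13, 10, 11, 10, 10, 11, 11, 11, 13, 13, 11]
t=13: [106, 107, 105, 106, 105, 105, 106, 106, 106, 107, 107, 106]
t=14: [28, 28, 27, 28, 27, 27, 28, 28, 28, 28, 28, 28]
t=15: [35, 35, 34, 35, 34, 34, 35, 35, 35, 35, 35, 35]
t=16: [56, 56, 55, 56, 55, 55, 56, 56, 56, 56, 56, 56]
t=17: [119, 119, 118, 119, 118, 118, 119, 119, 119, 119, 119, 119]
t=18: [66, 66, 65, 66, 65, 65, 66, 66, 66, 66, 66, 66]
t=19: [28, 28, 27, 28, 27, 27, 28, 28, 28, 28, 28, 28]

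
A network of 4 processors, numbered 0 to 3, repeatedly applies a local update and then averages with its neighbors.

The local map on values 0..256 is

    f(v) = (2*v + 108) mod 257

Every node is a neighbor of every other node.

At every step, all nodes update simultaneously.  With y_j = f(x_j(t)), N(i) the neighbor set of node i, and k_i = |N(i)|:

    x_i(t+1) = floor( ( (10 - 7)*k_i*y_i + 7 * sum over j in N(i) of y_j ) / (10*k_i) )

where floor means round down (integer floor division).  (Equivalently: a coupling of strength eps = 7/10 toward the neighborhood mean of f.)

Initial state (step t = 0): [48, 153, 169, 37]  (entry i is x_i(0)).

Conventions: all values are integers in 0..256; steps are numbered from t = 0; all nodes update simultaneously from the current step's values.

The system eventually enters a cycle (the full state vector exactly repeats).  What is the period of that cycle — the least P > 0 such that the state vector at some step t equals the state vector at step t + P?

Answer: 16
Key observation: The state at step 2, [216, 215, 216, 215], reappears at step 18 — and no state repeats earlier — so the cycle the system enters has period 16.

Derivation:
t=0: [48, 153, 169, 37]
t=1: [184, 181, 183, 182]
t=2: [216, 215, 216, 215]
t=3: [25, 24, 25, 24]
t=4: [157, 156, 157, 156]
t=5: [164, 163, 164, 163]
t=6: [178, 177, 178, 177]
t=7: [206, 205, 206, 205]
t=8: [5, 4, 5, 4]
t=9: [117, 116, 117, 116]
t=10: [84, 83, 84, 83]
t=11: [18, 17, 18, 17]
t=12: [143, 142, 143, 142]
t=13: [136, 135, 136, 135]
t=14: [122, 121, 122, 121]
t=15: [94, 93, 94, 93]
t=16: [38, 37, 38, 37]
t=17: [183, 182, 183, 182]
t=18: [216, 215, 216, 215]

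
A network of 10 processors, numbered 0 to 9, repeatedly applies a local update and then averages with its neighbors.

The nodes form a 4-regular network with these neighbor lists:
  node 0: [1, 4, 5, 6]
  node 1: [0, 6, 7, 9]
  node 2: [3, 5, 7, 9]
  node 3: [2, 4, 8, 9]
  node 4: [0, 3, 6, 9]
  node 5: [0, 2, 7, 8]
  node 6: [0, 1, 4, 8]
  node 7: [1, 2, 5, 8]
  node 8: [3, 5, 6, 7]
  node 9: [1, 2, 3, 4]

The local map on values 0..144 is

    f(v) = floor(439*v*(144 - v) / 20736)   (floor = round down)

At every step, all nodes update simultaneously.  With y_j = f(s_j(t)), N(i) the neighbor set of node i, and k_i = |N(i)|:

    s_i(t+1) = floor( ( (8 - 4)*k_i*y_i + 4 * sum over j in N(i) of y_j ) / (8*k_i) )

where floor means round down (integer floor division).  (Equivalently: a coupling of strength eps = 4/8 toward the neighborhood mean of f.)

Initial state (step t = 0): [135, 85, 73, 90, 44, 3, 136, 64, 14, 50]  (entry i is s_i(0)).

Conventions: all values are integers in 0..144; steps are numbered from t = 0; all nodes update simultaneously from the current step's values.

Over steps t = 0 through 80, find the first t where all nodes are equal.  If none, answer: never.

Answer: 7
Key observation: Synchronization is absorbing here: once all nodes are equal they stay equal, and step 7 is the first all-equal step.

Derivation:
t=0: [135, 85, 73, 90, 44, 3, 136, 64, 14, 50]  (not all equal)
t=1: [41, 84, 94, 93, 77, 39, 44, 86, 49, 100]  (not all equal)
t=2: [93, 100, 97, 99, 101, 91, 96, 101, 97, 98]  (not all equal)
t=3: [97, 94, 95, 94, 93, 98, 96, 93, 96, 94]  (not all equal)
t=4: [96, 98, 98, 98, 98, 96, 97, 98, 97, 99]  (not all equal)
t=5: [96, 95, 95, 95, 95, 96, 95, 95, 95, 94]  (not all equal)
t=6: [97, 98, 98, 98, 98, 97, 97, 97, 97, 98]  (not all equal)
t=7: [95, 95, 95, 95, 95, 95, 95, 95, 95, 95]  (all equal)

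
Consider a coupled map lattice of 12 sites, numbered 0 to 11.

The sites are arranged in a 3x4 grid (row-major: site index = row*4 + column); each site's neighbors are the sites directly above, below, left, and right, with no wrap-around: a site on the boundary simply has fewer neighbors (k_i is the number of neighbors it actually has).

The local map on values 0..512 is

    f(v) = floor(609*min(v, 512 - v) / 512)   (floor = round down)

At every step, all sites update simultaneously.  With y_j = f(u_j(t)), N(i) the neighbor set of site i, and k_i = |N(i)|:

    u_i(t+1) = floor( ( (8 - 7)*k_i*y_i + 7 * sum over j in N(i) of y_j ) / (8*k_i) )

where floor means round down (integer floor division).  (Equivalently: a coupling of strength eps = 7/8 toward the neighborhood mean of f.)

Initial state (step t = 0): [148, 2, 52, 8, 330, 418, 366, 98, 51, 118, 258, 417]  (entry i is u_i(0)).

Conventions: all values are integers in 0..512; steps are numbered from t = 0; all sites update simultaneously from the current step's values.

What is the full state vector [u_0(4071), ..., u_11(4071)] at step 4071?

Simulating step by step:
t=0: [148, 2, 52, 8, 330, 418, 366, 98, 51, 118, 258, 417]
t=1: [117, 101, 61, 78, 128, 130, 150, 100, 163, 155, 161, 196]
t=2: [136, 121, 122, 94, 160, 157, 139, 161, 171, 179, 197, 164]
t=3: [165, 161, 140, 160, 184, 178, 186, 161, 201, 208, 196, 210]
t=4: [203, 191, 196, 179, 215, 218, 202, 216, 233, 230, 238, 216]
t=5: [241, 242, 227, 240, 258, 250, 255, 238, 265, 273, 259, 267]
t=6: [293, 284, 288, 277, 293, 294, 289, 291, 293, 295, 293, 291]
t=7: [264, 262, 270, 265, 259, 262, 262, 267, 259, 259, 261, 261]
t=8: [297, 293, 294, 289, 297, 298, 293, 295, 300, 298, 298, 294]
t=9: [257, 256, 261, 259, 253, 256, 256, 260, 254, 253, 257, 256]
t=10: [302, 301, 302, 298, 302, 302, 301, 302, 300, 302, 302, 301]
t=11: [249, 249, 251, 249, 249, 249, 249, 251, 249, 249, 249, 249]
t=12: [296, 296, 296, 297, 296, 296, 296, 296, 296, 296, 296, 296]
t=13: [256, 256, 255, 255, 256, 256, 256, 255, 256, 256, 256, 256]
t=14: [304, 303, 303, 303, 304, 304, 303, 303, 304, 304, 304, 303]
t=15: [247, 247, 248, 248, 247, 247, 247, 248, 247, 247, 247, 247]
t=16: [293, 293, 293, 294, 293, 293, 293, 293, 293, 293, 293, 293]
t=17: [260, 260, 259, 259, 260, 260, 260, 259, 260, 260, 260, 260]
t=18: [299, 299, 299, 300, 299, 299, 299, 299, 299, 299, 299, 299]
t=19: [253, 253, 252, 252, 253, 253, 253, 252, 253, 253, 253, 253]
t=20: [300, 299, 299, 299, 300, 300, 299, 299, 300, 300, 300, 299]
t=21: [252, 252, 253, 253, 252, 252, 252, 253, 252, 252, 252, 252]
t=22: [299, 299, 299, 300, 299, 299, 299, 299, 299, 299, 299, 299]

Answer: [253, 253, 252, 252, 253, 253, 253, 252, 253, 253, 253, 253]
Key observation: The state at step 18, [299, 299, 299, 300, 299, 299, 299, 299, 299, 299, 299, 299], reappears at step 22: the system is in a cycle of period 4 from step 18 on.  Therefore the state at step 4071 equals the state at step 18 + ((4071 - 18) mod 4) = 19, which is [253, 253, 252, 252, 253, 253, 253, 252, 253, 253, 253, 253].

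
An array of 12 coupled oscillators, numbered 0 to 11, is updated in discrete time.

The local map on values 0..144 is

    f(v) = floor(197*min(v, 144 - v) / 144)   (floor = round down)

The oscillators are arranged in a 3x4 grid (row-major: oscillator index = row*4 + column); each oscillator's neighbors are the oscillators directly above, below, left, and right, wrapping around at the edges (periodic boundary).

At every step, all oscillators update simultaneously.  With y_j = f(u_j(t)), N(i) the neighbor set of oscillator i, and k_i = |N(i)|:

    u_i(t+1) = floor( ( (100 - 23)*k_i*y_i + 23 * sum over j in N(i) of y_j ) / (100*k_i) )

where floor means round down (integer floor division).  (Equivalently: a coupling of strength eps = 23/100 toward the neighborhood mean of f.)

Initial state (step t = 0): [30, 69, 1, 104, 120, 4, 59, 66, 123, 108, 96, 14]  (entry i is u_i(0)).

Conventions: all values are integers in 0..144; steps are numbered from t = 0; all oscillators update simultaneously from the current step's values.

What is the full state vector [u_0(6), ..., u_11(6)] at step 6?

Answer: [91, 82, 77, 85, 86, 75, 85, 86, 83, 79, 74, 85]

Derivation:
t=0: [30, 69, 1, 104, 120, 4, 59, 66, 123, 108, 96, 14]
t=1: [43, 77, 17, 50, 34, 18, 70, 79, 29, 48, 58, 28]
t=2: [58, 79, 36, 64, 47, 35, 85, 81, 41, 63, 73, 45]
t=3: [77, 82, 57, 82, 64, 54, 77, 83, 59, 82, 90, 65]
t=4: [89, 83, 78, 84, 85, 76, 87, 84, 81, 82, 75, 86]
t=5: [76, 83, 88, 81, 80, 90, 79, 81, 84, 85, 91, 80]
t=6: [91, 82, 77, 85, 86, 75, 85, 86, 83, 79, 74, 85]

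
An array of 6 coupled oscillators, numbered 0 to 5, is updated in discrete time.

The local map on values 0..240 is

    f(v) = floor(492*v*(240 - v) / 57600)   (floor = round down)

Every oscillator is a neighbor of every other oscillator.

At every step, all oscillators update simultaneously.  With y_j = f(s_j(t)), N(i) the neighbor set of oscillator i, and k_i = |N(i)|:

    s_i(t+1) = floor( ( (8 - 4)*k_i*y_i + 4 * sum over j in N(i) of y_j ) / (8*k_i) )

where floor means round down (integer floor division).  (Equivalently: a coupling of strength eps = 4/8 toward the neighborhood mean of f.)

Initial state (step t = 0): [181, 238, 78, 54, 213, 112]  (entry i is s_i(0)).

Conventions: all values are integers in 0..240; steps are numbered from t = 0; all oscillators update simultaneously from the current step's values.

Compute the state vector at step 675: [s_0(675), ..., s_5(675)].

Answer: [122, 122, 122, 122, 122, 122]
Key observation: The state at step 4, [122, 122, 122, 122, 122, 122], reappears at step 5: the system is in a cycle of period 1 from step 4 on.  Therefore the state at step 675 equals the state at step 4 + ((675 - 4) mod 1) = 4, which is [122, 122, 122, 122, 122, 122].

Derivation:
t=0: [181, 238, 78, 54, 213, 112]
t=1: [82, 47, 88, 79, 65, 94]
t=2: [106, 93, 107, 105, 101, 109]
t=3: [120, 118, 120, 120, 119, 120]
t=4: [122, 122, 122, 122, 122, 122]
t=5: [122, 122, 122, 122, 122, 122]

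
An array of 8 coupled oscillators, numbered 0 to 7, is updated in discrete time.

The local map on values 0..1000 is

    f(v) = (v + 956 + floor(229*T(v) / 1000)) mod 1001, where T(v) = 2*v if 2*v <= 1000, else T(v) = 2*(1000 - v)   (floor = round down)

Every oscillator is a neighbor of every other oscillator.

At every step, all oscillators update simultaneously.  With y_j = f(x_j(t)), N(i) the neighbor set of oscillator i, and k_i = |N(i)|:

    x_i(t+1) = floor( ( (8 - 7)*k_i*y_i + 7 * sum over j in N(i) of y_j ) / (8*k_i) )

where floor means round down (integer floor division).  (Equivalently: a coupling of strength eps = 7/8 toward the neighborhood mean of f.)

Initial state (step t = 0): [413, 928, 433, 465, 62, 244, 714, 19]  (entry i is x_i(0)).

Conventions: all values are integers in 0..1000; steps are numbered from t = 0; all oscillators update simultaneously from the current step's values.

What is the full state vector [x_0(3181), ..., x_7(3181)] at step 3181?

Answer: [900, 900, 900, 900, 900, 900, 900, 900]
Key observation: The state at step 10, [900, 900, 900, 900, 900, 900, 900, 900], reappears at step 11: the system is in a cycle of period 1 from step 10 on.  Therefore the state at step 3181 equals the state at step 10 + ((3181 - 10) mod 1) = 10, which is [900, 900, 900, 900, 900, 900, 900, 900].

Derivation:
t=0: [413, 928, 433, 465, 62, 244, 714, 19]
t=1: [603, 603, 603, 603, 603, 603, 603, 603]
t=2: [739, 739, 739, 739, 739, 739, 739, 739]
t=3: [813, 813, 813, 813, 813, 813, 813, 813]
t=4: [853, 853, 853, 853, 853, 853, 853, 853]
t=5: [875, 875, 875, 875, 875, 875, 875, 875]
t=6: [887, 887, 887, 887, 887, 887, 887, 887]
t=7: [893, 893, 893, 893, 893, 893, 893, 893]
t=8: [897, 897, 897, 897, 897, 897, 897, 897]
t=9: [899, 899, 899, 899, 899, 899, 899, 899]
t=10: [900, 900, 900, 900, 900, 900, 900, 900]
t=11: [900, 900, 900, 900, 900, 900, 900, 900]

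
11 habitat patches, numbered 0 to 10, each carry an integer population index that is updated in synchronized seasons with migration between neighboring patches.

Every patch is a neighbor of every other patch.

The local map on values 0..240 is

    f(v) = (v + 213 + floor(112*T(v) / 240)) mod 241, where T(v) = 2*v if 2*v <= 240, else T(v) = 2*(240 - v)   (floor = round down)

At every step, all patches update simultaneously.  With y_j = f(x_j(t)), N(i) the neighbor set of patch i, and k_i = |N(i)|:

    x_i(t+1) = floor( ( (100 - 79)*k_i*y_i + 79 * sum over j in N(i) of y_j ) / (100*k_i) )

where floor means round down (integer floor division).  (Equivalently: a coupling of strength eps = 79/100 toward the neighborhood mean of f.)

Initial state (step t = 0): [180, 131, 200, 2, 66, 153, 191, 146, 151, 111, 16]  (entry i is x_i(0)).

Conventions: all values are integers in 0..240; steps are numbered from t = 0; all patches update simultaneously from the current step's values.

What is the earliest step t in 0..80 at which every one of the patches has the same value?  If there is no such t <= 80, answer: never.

Answer: 2
Key observation: Synchronization is absorbing here: once all patches are equal they stay equal, and step 2 is the first all-equal step.

Derivation:
t=0: [180, 131, 200, 2, 66, 153, 191, 146, 151, 111, 16]  (not all equal)
t=1: [181, 180, 181, 182, 166, 180, 181, 180, 180, 178, 154]  (not all equal)
t=2: [207, 207, 207, 207, 207, 207, 207, 207, 207, 207, 207]  (all equal)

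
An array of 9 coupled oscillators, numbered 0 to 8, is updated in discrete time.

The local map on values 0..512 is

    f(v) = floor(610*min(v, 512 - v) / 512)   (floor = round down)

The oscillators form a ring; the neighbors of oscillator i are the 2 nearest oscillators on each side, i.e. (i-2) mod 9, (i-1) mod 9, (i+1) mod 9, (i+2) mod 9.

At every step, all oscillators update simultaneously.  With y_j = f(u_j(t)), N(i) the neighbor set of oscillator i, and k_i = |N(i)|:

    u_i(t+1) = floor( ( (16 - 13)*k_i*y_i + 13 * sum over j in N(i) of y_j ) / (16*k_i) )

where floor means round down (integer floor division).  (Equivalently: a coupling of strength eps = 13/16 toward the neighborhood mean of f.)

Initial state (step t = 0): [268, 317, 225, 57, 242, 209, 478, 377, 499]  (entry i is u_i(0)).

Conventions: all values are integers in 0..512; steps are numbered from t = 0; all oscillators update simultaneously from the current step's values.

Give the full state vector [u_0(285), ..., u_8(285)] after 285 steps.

Simulating step by step:
t=0: [268, 317, 225, 57, 242, 209, 478, 377, 499]
t=1: [191, 173, 228, 223, 180, 159, 152, 150, 149]
t=2: [211, 229, 236, 228, 224, 205, 187, 190, 194]
t=3: [252, 261, 268, 266, 256, 245, 238, 234, 240]
t=4: [290, 293, 297, 295, 292, 289, 288, 287, 289]
t=5: [262, 260, 260, 260, 261, 263, 265, 265, 264]
t=6: [297, 298, 299, 298, 297, 296, 295, 295, 296]
t=7: [255, 254, 254, 254, 255, 256, 257, 257, 256]
t=8: [303, 302, 302, 302, 303, 303, 303, 303, 303]
t=9: [249, 249, 249, 249, 249, 249, 249, 249, 249]
t=10: [296, 296, 296, 296, 296, 296, 296, 296, 296]
t=11: [257, 257, 257, 257, 257, 257, 257, 257, 257]
t=12: [303, 303, 303, 303, 303, 303, 303, 303, 303]
t=13: [249, 249, 249, 249, 249, 249, 249, 249, 249]

Answer: [249, 249, 249, 249, 249, 249, 249, 249, 249]
Key observation: The state at step 9, [249, 249, 249, 249, 249, 249, 249, 249, 249], reappears at step 13: the system is in a cycle of period 4 from step 9 on.  Therefore the state at step 285 equals the state at step 9 + ((285 - 9) mod 4) = 9, which is [249, 249, 249, 249, 249, 249, 249, 249, 249].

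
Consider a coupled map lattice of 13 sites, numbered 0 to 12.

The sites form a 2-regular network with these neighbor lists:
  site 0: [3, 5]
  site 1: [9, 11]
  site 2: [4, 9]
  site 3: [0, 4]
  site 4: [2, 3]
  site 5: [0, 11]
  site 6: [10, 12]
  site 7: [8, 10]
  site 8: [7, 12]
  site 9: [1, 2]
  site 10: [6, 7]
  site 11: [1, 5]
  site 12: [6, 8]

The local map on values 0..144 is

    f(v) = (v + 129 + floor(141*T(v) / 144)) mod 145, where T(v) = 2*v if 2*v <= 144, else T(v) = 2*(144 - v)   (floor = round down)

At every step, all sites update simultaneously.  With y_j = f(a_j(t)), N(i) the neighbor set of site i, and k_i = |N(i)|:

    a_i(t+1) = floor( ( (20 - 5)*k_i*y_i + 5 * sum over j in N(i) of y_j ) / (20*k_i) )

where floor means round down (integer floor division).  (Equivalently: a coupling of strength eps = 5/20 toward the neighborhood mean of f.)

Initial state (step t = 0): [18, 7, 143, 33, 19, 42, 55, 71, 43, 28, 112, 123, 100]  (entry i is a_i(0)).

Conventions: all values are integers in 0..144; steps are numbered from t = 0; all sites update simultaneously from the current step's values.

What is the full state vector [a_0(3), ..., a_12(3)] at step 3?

Simulating step by step:
t=0: [18, 7, 143, 33, 19, 42, 55, 71, 43, 28, 112, 123, 100]
t=1: [51, 11, 109, 70, 56, 86, 5, 52, 92, 66, 16, 16, 32]
t=2: [111, 20, 16, 51, 10, 49, 120, 110, 50, 29, 58, 30, 80]
t=3: [43, 49, 33, 103, 30, 106, 11, 28, 105, 61, 10, 75, 50]

Answer: [43, 49, 33, 103, 30, 106, 11, 28, 105, 61, 10, 75, 50]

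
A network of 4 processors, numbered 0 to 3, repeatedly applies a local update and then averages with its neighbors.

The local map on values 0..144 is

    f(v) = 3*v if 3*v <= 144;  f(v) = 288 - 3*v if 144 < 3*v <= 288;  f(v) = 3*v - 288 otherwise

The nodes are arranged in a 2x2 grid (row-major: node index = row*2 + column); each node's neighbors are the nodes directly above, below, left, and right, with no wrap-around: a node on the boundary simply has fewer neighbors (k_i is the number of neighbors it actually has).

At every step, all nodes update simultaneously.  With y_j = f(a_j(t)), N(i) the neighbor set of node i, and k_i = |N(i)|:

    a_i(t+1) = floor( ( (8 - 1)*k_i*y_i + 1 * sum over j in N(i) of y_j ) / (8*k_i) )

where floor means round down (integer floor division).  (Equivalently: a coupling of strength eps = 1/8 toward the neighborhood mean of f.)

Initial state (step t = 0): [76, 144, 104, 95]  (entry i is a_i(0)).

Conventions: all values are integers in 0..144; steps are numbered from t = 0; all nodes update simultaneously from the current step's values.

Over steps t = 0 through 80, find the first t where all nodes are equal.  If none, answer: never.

Answer: never
Key observation: The state at step 37 reappears at step 41 — the system is in a cycle of period 4 from step 37 on.  No step 0..41 is synchronized, and the cycle repeats forever, so no step up to 80 (or ever) has all nodes equal.

Derivation:
t=0: [76, 144, 104, 95]  (not all equal)
t=1: [63, 129, 24, 13]  (not all equal)
t=2: [97, 95, 71, 44]  (not all equal)
t=3: [7, 11, 74, 120]  (not all equal)
t=4: [24, 34, 63, 69]  (not all equal)
t=5: [75, 98, 96, 83]  (not all equal)
t=6: [55, 11, 6, 34]  (not all equal)
t=7: [110, 42, 29, 92]  (not all equal)
t=8: [50, 113, 79, 23]  (not all equal)
t=9: [127, 57, 57, 66]  (not all equal)
t=10: [96, 113, 113, 93]  (not all equal)
t=11: [6, 45, 45, 14]  (not all equal)
t=12: [32, 121, 121, 53]  (not all equal)
t=13: [93, 79, 79, 122]  (not all equal)
t=14: [14, 50, 50, 74]  (not all equal)
t=15: [54, 127, 127, 75]  (not all equal)
t=16: [121, 93, 93, 66]  (not all equal)
t=17: [66, 18, 18, 79]  (not all equal)
t=18: [85, 56, 56, 51]  (not all equal)
t=19: [43, 115, 115, 133]  (not all equal)
t=20: [120, 64, 64, 104]  (not all equal)
t=21: [75, 90, 90, 33]  (not all equal)
t=22: [57, 25, 25, 88]  (not all equal)
t=23: [111, 74, 74, 30]  (not all equal)
t=24: [47, 66, 66, 87]  (not all equal)
t=25: [134, 89, 89, 34]  (not all equal)
t=26: [102, 31, 31, 91]  (not all equal)
t=27: [27, 83, 83, 24]  (not all equal)
t=28: [75, 43, 43, 67]  (not all equal)
t=29: [71, 122, 122, 92]  (not all equal)
t=30: [75, 73, 73, 20]  (not all equal)
t=31: [63, 68, 68, 61]  (not all equal)
t=32: [97, 86, 86, 102]  (not all equal)
t=33: [6, 27, 27, 19]  (not all equal)
t=34: [25, 75, 75, 60]  (not all equal)
t=35: [73, 66, 66, 102]  (not all equal)
t=36: [71, 84, 84, 27]  (not all equal)
t=37: [70, 41, 41, 75]  (not all equal)
t=38: [83, 116, 116, 70]  (not all equal)
t=39: [41, 59, 59, 75]  (not all equal)
t=40: [121, 108, 108, 69]  (not all equal)
t=41: [70, 41, 41, 75]  (not all equal)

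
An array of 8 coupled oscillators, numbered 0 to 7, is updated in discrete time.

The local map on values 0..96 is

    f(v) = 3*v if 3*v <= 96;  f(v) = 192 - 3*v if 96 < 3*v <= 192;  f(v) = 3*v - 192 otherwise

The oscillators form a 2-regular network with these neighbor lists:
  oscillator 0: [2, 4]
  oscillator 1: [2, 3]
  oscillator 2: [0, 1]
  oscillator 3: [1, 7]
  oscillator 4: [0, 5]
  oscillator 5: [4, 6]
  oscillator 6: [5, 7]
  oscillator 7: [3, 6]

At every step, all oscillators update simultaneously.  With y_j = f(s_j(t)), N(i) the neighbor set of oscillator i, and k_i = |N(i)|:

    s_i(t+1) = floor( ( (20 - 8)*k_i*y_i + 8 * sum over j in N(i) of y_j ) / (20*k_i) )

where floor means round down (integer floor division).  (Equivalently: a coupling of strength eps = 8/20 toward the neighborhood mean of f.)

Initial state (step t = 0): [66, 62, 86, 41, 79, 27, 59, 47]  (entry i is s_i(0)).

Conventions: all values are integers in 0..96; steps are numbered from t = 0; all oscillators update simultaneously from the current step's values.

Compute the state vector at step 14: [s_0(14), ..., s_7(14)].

Answer: [31, 51, 64, 27, 32, 47, 21, 11]

Derivation:
t=0: [66, 62, 86, 41, 79, 27, 59, 47]
t=1: [25, 30, 42, 52, 44, 60, 35, 47]
t=2: [70, 74, 72, 49, 53, 36, 64, 55]
t=3: [22, 31, 24, 38, 40, 57, 22, 25]
t=4: [68, 85, 75, 80, 60, 40, 58, 73]
t=5: [16, 54, 34, 46, 24, 49, 30, 29]
t=6: [61, 46, 69, 55, 61, 59, 80, 81]
t=7: [10, 40, 21, 37, 10, 20, 42, 45]
t=8: [36, 72, 58, 74, 36, 55, 63, 63]
t=9: [70, 24, 32, 23, 72, 33, 7, 8]
t=10: [34, 76, 75, 60, 36, 64, 36, 32]
t=11: [77, 30, 45, 33, 68, 33, 69, 76]
t=12: [37, 84, 60, 81, 33, 61, 34, 43]
t=13: [69, 48, 35, 55, 73, 42, 68, 66]
t=14: [31, 51, 64, 27, 32, 47, 21, 11]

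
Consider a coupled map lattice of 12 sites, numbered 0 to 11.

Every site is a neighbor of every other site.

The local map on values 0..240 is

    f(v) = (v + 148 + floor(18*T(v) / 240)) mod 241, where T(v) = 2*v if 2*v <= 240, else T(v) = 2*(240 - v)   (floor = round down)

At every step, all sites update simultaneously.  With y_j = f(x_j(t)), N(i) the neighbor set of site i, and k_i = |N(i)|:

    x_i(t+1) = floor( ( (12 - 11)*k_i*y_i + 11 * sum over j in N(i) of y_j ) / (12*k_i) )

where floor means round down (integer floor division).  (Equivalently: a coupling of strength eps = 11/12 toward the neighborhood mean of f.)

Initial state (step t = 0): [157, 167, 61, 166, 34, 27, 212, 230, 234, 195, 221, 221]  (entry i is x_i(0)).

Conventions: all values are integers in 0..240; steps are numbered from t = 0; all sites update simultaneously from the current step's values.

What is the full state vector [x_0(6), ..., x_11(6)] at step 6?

Simulating step by step:
t=0: [157, 167, 61, 166, 34, 27, 212, 230, 234, 195, 221, 221]
t=1: [133, 133, 133, 133, 133, 133, 133, 133, 133, 133, 133, 133]
t=2: [56, 56, 56, 56, 56, 56, 56, 56, 56, 56, 56, 56]
t=3: [212, 212, 212, 212, 212, 212, 212, 212, 212, 212, 212, 212]
t=4: [123, 123, 123, 123, 123, 123, 123, 123, 123, 123, 123, 123]
t=5: [47, 47, 47, 47, 47, 47, 47, 47, 47, 47, 47, 47]
t=6: [202, 202, 202, 202, 202, 202, 202, 202, 202, 202, 202, 202]

Answer: [202, 202, 202, 202, 202, 202, 202, 202, 202, 202, 202, 202]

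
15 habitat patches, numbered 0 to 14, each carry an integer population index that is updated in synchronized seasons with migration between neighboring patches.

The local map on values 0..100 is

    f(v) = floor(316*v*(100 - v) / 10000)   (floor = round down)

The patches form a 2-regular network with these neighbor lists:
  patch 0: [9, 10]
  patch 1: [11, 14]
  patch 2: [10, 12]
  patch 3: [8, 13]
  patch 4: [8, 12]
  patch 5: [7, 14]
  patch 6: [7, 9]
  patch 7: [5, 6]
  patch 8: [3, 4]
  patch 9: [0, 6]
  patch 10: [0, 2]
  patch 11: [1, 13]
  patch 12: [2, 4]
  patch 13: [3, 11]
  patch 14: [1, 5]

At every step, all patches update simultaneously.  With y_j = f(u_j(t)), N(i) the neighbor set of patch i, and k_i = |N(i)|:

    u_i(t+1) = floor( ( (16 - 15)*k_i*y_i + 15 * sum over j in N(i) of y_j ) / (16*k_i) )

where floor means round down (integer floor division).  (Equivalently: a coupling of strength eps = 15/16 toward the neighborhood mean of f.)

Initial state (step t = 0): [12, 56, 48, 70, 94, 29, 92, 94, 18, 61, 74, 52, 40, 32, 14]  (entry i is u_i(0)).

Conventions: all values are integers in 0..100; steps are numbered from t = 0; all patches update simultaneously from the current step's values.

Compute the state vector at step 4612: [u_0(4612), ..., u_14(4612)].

Answer: [78, 78, 78, 78, 78, 78, 78, 78, 78, 78, 78, 78, 78, 78, 78]
Key observation: The state at step 22, [78, 78, 78, 78, 78, 78, 78, 78, 78, 78, 78, 78, 78, 78, 78], reappears at step 24: the system is in a cycle of period 2 from step 22 on.  Therefore the state at step 4612 equals the state at step 22 + ((4612 - 22) mod 2) = 22, which is [78, 78, 78, 78, 78, 78, 78, 78, 78, 78, 78, 78, 78, 78, 78].

Derivation:
t=0: [12, 56, 48, 70, 94, 29, 92, 94, 18, 61, 74, 52, 40, 32, 14]
t=1: [65, 59, 68, 57, 57, 29, 44, 42, 41, 30, 55, 72, 49, 71, 68]
t=2: [71, 66, 77, 70, 77, 71, 71, 71, 76, 73, 70, 70, 72, 69, 70]
t=3: [64, 66, 63, 62, 59, 65, 63, 65, 60, 64, 60, 68, 55, 66, 67]
t=4: [73, 68, 76, 72, 76, 70, 71, 71, 75, 72, 72, 69, 74, 70, 70]
t=5: [62, 66, 61, 62, 59, 65, 64, 65, 59, 63, 59, 67, 57, 65, 66]
t=6: [74, 69, 76, 73, 76, 70, 72, 71, 75, 73, 74, 70, 75, 71, 70]
t=7: [60, 66, 59, 62, 58, 65, 63, 64, 59, 61, 58, 66, 57, 64, 66]
t=8: [75, 70, 76, 74, 76, 71, 73, 72, 75, 74, 75, 70, 76, 72, 70]
t=9: [59, 66, 57, 60, 57, 64, 61, 63, 58, 60, 58, 64, 57, 63, 65]
t=10: [75, 71, 76, 74, 76, 72, 74, 73, 76, 75, 76, 71, 77, 73, 71]
t=11: [58, 65, 56, 59, 56, 63, 60, 61, 58, 59, 57, 63, 56, 62, 64]
t=12: [76, 72, 77, 75, 76, 73, 75, 74, 76, 75, 76, 72, 77, 74, 72]
t=13: [57, 63, 55, 58, 56, 61, 59, 60, 57, 58, 56, 61, 55, 60, 62]
t=14: [76, 74, 77, 76, 77, 74, 75, 75, 76, 76, 77, 74, 77, 75, 74]
t=15: [56, 60, 55, 57, 55, 59, 58, 59, 56, 57, 55, 59, 55, 58, 60]
t=16: [77, 75, 78, 76, 77, 75, 76, 76, 77, 76, 77, 75, 78, 76, 75]
t=17: [55, 59, 54, 56, 54, 58, 57, 57, 55, 56, 54, 58, 54, 57, 59]
t=18: [77, 76, 78, 77, 78, 76, 77, 76, 77, 77, 78, 76, 78, 76, 76]
t=19: [54, 57, 54, 55, 54, 57, 55, 56, 54, 55, 54, 57, 54, 56, 57]
t=20: [78, 77, 78, 77, 78, 77, 77, 77, 78, 78, 78, 77, 78, 77, 77]
t=21: [54, 55, 54, 54, 54, 55, 54, 55, 54, 54, 54, 55, 54, 55, 55]
t=22: [78, 78, 78, 78, 78, 78, 78, 78, 78, 78, 78, 78, 78, 78, 78]
t=23: [54, 54, 54, 54, 54, 54, 54, 54, 54, 54, 54, 54, 54, 54, 54]
t=24: [78, 78, 78, 78, 78, 78, 78, 78, 78, 78, 78, 78, 78, 78, 78]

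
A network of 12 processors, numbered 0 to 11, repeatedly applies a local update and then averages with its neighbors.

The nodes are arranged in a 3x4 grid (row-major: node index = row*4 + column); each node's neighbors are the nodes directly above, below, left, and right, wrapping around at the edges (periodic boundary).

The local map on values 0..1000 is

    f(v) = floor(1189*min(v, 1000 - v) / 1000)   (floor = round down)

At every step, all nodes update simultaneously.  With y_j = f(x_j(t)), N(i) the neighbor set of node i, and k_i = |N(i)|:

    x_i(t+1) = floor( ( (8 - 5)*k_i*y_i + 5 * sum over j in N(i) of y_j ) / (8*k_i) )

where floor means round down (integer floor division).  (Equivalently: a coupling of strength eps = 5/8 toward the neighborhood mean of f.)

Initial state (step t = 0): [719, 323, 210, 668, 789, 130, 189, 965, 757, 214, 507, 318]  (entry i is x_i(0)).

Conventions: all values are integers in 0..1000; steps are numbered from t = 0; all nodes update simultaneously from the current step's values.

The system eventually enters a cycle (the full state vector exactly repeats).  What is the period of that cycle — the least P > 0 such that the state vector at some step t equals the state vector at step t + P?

Simulating step by step:
t=0: [719, 323, 210, 668, 789, 130, 189, 965, 757, 214, 507, 318]
t=1: [330, 298, 341, 304, 221, 231, 244, 210, 298, 315, 392, 346]
t=2: [354, 358, 381, 363, 296, 302, 326, 300, 357, 366, 406, 377]
t=3: [412, 419, 439, 423, 375, 384, 402, 386, 417, 427, 449, 432]
t=4: [486, 495, 509, 497, 463, 472, 486, 474, 490, 499, 515, 503]
t=5: [577, 582, 582, 582, 562, 571, 573, 571, 579, 582, 582, 582]
t=6: [502, 499, 498, 499, 510, 507, 504, 507, 502, 499, 498, 499]
t=7: [590, 591, 591, 591, 586, 588, 589, 588, 590, 591, 591, 591]
t=8: [487, 486, 486, 486, 489, 488, 487, 488, 487, 486, 486, 486]
t=9: [578, 577, 577, 577, 580, 579, 578, 579, 578, 577, 577, 577]
t=10: [501, 501, 501, 501, 499, 500, 501, 500, 501, 501, 501, 501]
t=11: [593, 593, 593, 593, 593, 593, 593, 593, 593, 593, 593, 593]
t=12: [483, 483, 483, 483, 483, 483, 483, 483, 483, 483, 483, 483]
t=13: [574, 574, 574, 574, 574, 574, 574, 574, 574, 574, 574, 574]
t=14: [506, 506, 506, 506, 506, 506, 506, 506, 506, 506, 506, 506]
t=15: [587, 587, 587, 587, 587, 587, 587, 587, 587, 587, 587, 587]
t=16: [491, 491, 491, 491, 491, 491, 491, 491, 491, 491, 491, 491]
t=17: [583, 583, 583, 583, 583, 583, 583, 583, 583, 583, 583, 583]
t=18: [495, 495, 495, 495, 495, 495, 495, 495, 495, 495, 495, 495]
t=19: [588, 588, 588, 588, 588, 588, 588, 588, 588, 588, 588, 588]
t=20: [489, 489, 489, 489, 489, 489, 489, 489, 489, 489, 489, 489]
t=21: [581, 581, 581, 581, 581, 581, 581, 581, 581, 581, 581, 581]
t=22: [498, 498, 498, 498, 498, 498, 498, 498, 498, 498, 498, 498]
t=23: [592, 592, 592, 592, 592, 592, 592, 592, 592, 592, 592, 592]
t=24: [485, 485, 485, 485, 485, 485, 485, 485, 485, 485, 485, 485]
t=25: [576, 576, 576, 576, 576, 576, 576, 576, 576, 576, 576, 576]
t=26: [504, 504, 504, 504, 504, 504, 504, 504, 504, 504, 504, 504]
t=27: [589, 589, 589, 589, 589, 589, 589, 589, 589, 589, 589, 589]
t=28: [488, 488, 488, 488, 488, 488, 488, 488, 488, 488, 488, 488]
t=29: [580, 580, 580, 580, 580, 580, 580, 580, 580, 580, 580, 580]
t=30: [499, 499, 499, 499, 499, 499, 499, 499, 499, 499, 499, 499]
t=31: [593, 593, 593, 593, 593, 593, 593, 593, 593, 593, 593, 593]

Answer: 20
Key observation: The state at step 11, [593, 593, 593, 593, 593, 593, 593, 593, 593, 593, 593, 593], reappears at step 31 — and no state repeats earlier — so the cycle the system enters has period 20.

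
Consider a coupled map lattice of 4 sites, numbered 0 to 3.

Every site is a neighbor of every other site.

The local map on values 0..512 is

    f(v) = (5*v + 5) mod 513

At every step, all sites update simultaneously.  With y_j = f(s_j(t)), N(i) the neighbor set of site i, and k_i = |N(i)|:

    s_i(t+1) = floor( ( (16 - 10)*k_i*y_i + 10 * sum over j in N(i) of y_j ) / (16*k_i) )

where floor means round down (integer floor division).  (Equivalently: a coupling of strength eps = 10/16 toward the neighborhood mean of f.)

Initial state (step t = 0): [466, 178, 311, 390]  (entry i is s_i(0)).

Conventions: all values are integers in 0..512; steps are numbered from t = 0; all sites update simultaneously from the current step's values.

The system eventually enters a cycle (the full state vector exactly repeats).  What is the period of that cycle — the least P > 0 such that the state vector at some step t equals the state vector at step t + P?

Answer: 18
Key observation: The state at step 73, [277, 277, 277, 277], reappears at step 91 — and no state repeats earlier — so the cycle the system enters has period 18.

Derivation:
t=0: [466, 178, 311, 390]
t=1: [276, 293, 233, 298]
t=2: [354, 369, 319, 373]
t=3: [234, 247, 205, 250]
t=4: [149, 159, 124, 162]
t=5: [234, 243, 214, 245]
t=6: [149, 156, 132, 158]
t=7: [235, 241, 221, 243]
t=8: [154, 159, 142, 160]
t=9: [260, 265, 250, 265]
t=10: [279, 283, 270, 283]
t=11: [372, 376, 365, 376]
t=12: [327, 330, 321, 330]
t=13: [101, 103, 96, 103]
t=14: [295, 211, 291, 211]
t=15: [274, 204, 271, 204]
t=16: [413, 440, 411, 440]
t=17: [72, 94, 70, 94]
t=18: [408, 427, 407, 427]
t=19: [330, 261, 329, 261]
t=20: [184, 212, 184, 212]
t=21: [256, 194, 256, 194]
t=22: [343, 377, 343, 377]
t=23: [251, 280, 251, 280]
t=24: [294, 318, 294, 318]
t=25: [285, 219, 285, 219]
t=26: [266, 211, 266, 211]
t=27: [194, 148, 194, 148]
t=28: [366, 327, 366, 327]
t=29: [214, 182, 214, 182]
t=30: [196, 254, 196, 254]
t=31: [379, 341, 379, 341]
t=32: [281, 250, 281, 250]
t=33: [319, 293, 319, 293]
t=34: [220, 284, 220, 284]
t=35: [212, 265, 212, 265]
t=36: [149, 193, 149, 193]
t=37: [328, 365, 328, 365]
t=38: [183, 213, 183, 213]
t=39: [255, 195, 255, 195]
t=40: [342, 378, 342, 378]
t=41: [251, 281, 251, 281]
t=42: [296, 321, 296, 321]
t=43: [297, 232, 297, 232]
t=44: [328, 274, 328, 274]
t=45: [207, 247, 207, 247]
t=46: [97, 130, 97, 130]
t=47: [345, 287, 345, 287]
t=48: [283, 321, 283, 321]
t=49: [259, 205, 259, 205]
t=50: [161, 116, 161, 116]
t=51: [203, 165, 203, 165]
t=52: [427, 396, 427, 396]
t=53: [237, 296, 237, 296]
t=54: [286, 336, 286, 336]
t=55: [299, 255, 299, 255]
t=56: [382, 345, 382, 345]
t=57: [298, 268, 298, 268]
t=58: [406, 381, 406, 381]
t=59: [443, 423, 443, 423]
t=60: [126, 109, 126, 109]
t=61: [86, 72, 86, 72]
t=62: [405, 394, 405, 394]
t=63: [468, 458, 468, 458]
t=64: [272, 263, 272, 263]
t=65: [320, 312, 320, 312]
t=66: [49, 42, 49, 42]
t=67: [235, 229, 235, 229]
t=68: [141, 136, 141, 136]
t=69: [186, 182, 186, 182]
t=70: [413, 410, 413, 410]
t=71: [11, 9, 11, 9]
t=72: [55, 54, 55, 54]
t=73: [277, 277, 277, 277]
t=74: [364, 364, 364, 364]
t=75: [286, 286, 286, 286]
t=76: [409, 409, 409, 409]
t=77: [511, 511, 511, 511]
t=78: [508, 508, 508, 508]
t=79: [493, 493, 493, 493]
t=80: [418, 418, 418, 418]
t=81: [43, 43, 43, 43]
t=82: [220, 220, 220, 220]
t=83: [79, 79, 79, 79]
t=84: [400, 400, 400, 400]
t=85: [466, 466, 466, 466]
t=86: [283, 283, 283, 283]
t=87: [394, 394, 394, 394]
t=88: [436, 436, 436, 436]
t=89: [133, 133, 133, 133]
t=90: [157, 157, 157, 157]
t=91: [277, 277, 277, 277]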